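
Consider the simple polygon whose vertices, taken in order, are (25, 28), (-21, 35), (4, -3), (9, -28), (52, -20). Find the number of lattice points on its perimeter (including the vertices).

The number of boundary lattice points is Σ gcd(|Δx|,|Δy|) = gcd(46,7) + gcd(25,38) + gcd(5,25) + gcd(43,8) + gcd(27,48) = 1+1+5+1+3 = 11.

11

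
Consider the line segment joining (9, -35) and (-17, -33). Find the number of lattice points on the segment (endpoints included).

The number of lattice points on a segment between lattice points is gcd(|Δx|,|Δy|) + 1 = gcd(26,2) + 1 = 2 + 1 = 3.

3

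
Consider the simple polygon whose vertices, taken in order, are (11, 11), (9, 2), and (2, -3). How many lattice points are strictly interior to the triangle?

Using the shoelace formula, 2A = |[11·2 − 9·11] + [9·(-3) − 2·2] + [2·11 − 11·(-3)]| = 53, so the area is 53/2.
Summing gcd(|Δx|,|Δy|) over the edges gives the boundary count: gcd(2,9) + gcd(7,5) + gcd(9,14) = 1+1+1 = 3.
By Pick's theorem A = I + B/2 − 1, so I = 53/2 − 3/2 + 1 = 26.

26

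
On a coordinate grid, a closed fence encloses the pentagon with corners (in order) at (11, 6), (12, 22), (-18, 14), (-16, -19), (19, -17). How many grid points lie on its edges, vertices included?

6

Summing gcd(|Δx|,|Δy|) over the edges gives the boundary count: gcd(1,16) + gcd(30,8) + gcd(2,33) + gcd(35,2) + gcd(8,23) = 1+2+1+1+1 = 6.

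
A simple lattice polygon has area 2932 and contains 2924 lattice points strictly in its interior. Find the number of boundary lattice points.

18

Pick's theorem gives A = I + B/2 − 1, so B = 2(A − I + 1) = 2(2932 − 2924 + 1) = 18.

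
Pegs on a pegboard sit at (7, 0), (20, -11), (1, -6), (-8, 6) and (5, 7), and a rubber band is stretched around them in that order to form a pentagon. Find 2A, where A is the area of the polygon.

The shoelace formula gives twice the area as |[7·(-11) − 20·0] + [20·(-6) − 1·(-11)] + [1·6 − (-8)·(-6)] + [(-8)·7 − 5·6] + [5·0 − 7·7]| = 363, so the area is 181.5.

363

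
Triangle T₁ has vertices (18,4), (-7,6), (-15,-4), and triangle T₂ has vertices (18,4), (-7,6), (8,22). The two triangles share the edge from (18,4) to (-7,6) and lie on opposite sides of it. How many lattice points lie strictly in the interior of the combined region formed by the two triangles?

The union is the simple quadrilateral with vertices (18,4), (-15,-4), (-7,6), (8,22) in order.
Using the shoelace formula, 2A = |[18·(-4) − (-15)·4] + [(-15)·6 − (-7)·(-4)] + [(-7)·22 − 8·6] + [8·4 − 18·22]| = 696, so the area is 348.
Summing gcd(|Δx|,|Δy|) over the edges gives the boundary count: gcd(33,8) + gcd(8,10) + gcd(15,16) + gcd(10,18) = 1+2+1+2 = 6.
By Pick's theorem I = A − B/2 + 1 = 348 − 6/2 + 1 = 346.

346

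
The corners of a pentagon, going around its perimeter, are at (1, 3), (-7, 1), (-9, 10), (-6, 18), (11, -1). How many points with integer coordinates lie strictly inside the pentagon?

147

By the shoelace formula, twice the signed area is |[1·1 − (-7)·3] + [(-7)·10 − (-9)·1] + [(-9)·18 − (-6)·10] + [(-6)·(-1) − 11·18] + [11·3 − 1·(-1)]| = 299, so the area is 149.5.
Summing gcd(|Δx|,|Δy|) over the edges gives the boundary count: gcd(8,2) + gcd(2,9) + gcd(3,8) + gcd(17,19) + gcd(10,4) = 2+1+1+1+2 = 7.
By Pick's theorem A = I + B/2 − 1, so I = 149.5 − 7/2 + 1 = 147.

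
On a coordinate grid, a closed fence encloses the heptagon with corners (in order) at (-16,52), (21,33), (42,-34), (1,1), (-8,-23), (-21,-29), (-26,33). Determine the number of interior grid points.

The shoelace formula gives twice the area as |((-16)·33 − 21·52) + (21·(-34) − 42·33) + (42·1 − 1·(-34)) + (1·(-23) − (-8)·1) + ((-8)·(-29) − (-21)·(-23)) + ((-21)·33 − (-26)·(-29)) + ((-26)·52 − (-16)·33)| = 6181, so the area is 3090.5.
Along each edge there are gcd(|Δx|,|Δy|)+1 lattice points, so counting each shared vertex once the boundary has gcd(37,19) + gcd(21,67) + gcd(41,35) + gcd(9,24) + gcd(13,6) + gcd(5,62) + gcd(10,19) = 1+1+1+3+1+1+1 = 9.
By Pick's theorem A = I + B/2 − 1, so I = 3090.5 − 9/2 + 1 = 3087.

3087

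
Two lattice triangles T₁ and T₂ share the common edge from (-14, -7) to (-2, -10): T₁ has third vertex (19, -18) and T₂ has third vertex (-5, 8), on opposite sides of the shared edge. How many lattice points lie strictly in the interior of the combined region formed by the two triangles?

112

The union is the simple quadrilateral with vertices (-14, -7), (19, -18), (-2, -10), (-5, 8) in order.
The shoelace formula gives twice the area as |((-14)·(-18) − 19·(-7)) + (19·(-10) − (-2)·(-18)) + ((-2)·8 − (-5)·(-10)) + ((-5)·(-7) − (-14)·8)| = 240, so the area is 120.
The number of boundary lattice points is Σ gcd(|Δx|,|Δy|) = gcd(33,11) + gcd(21,8) + gcd(3,18) + gcd(9,15) = 11+1+3+3 = 18.
By Pick's theorem I = A − B/2 + 1 = 120 − 18/2 + 1 = 112.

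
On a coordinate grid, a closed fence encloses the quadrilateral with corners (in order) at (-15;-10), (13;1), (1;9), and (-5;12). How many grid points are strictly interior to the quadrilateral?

Using the shoelace formula, 2A = |((-15)·1 − 13·(-10)) + (13·9 − 1·1) + (1·12 − (-5)·9) + ((-5)·(-10) − (-15)·12)| = 518, so the area is 259.
The number of boundary lattice points is Σ gcd(|Δx|,|Δy|) = gcd(28,11) + gcd(12,8) + gcd(6,3) + gcd(10,22) = 1+4+3+2 = 10.
Pick's theorem gives I = A − B/2 + 1 = 259 − 10/2 + 1 = 255.

255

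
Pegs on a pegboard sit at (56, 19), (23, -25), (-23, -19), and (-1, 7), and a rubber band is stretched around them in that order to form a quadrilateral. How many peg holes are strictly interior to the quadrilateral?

Using the shoelace formula, 2A = |(56·(-25) − 23·19) + (23·(-19) − (-23)·(-25)) + ((-23)·7 − (-1)·(-19)) + ((-1)·19 − 56·7)| = 3440, so the area is 1720.
The number of boundary lattice points is Σ gcd(|Δx|,|Δy|) = gcd(33,44) + gcd(46,6) + gcd(22,26) + gcd(57,12) = 11+2+2+3 = 18.
By Pick's theorem A = I + B/2 − 1, so I = 1720 − 18/2 + 1 = 1712.

1712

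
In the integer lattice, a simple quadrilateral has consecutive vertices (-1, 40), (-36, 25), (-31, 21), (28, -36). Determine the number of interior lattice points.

The shoelace formula gives twice the area as |[(-1)·25 − (-36)·40] + [(-36)·21 − (-31)·25] + [(-31)·(-36) − 28·21] + [28·40 − (-1)·(-36)]| = 3046, so the area is 1523.
Along each edge there are gcd(|Δx|,|Δy|)+1 lattice points, so counting each shared vertex once the boundary has gcd(35,15) + gcd(5,4) + gcd(59,57) + gcd(29,76) = 5+1+1+1 = 8.
By Pick's theorem A = I + B/2 − 1, so I = 1523 − 8/2 + 1 = 1520.

1520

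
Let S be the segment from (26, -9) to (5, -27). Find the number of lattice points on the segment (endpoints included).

4

The number of lattice points on a segment between lattice points is gcd(|Δx|,|Δy|) + 1 = gcd(21,18) + 1 = 3 + 1 = 4.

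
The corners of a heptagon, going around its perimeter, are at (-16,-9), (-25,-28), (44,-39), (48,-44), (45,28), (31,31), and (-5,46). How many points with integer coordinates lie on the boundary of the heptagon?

Summing gcd(|Δx|,|Δy|) over the edges gives the boundary count: gcd(9,19) + gcd(69,11) + gcd(4,5) + gcd(3,72) + gcd(14,3) + gcd(36,15) + gcd(11,55) = 1+1+1+3+1+3+11 = 21.

21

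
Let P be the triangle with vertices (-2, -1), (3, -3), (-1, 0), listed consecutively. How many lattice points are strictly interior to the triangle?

The shoelace formula gives twice the area as |((-2)·(-3) − 3·(-1)) + (3·0 − (-1)·(-3)) + ((-1)·(-1) − (-2)·0)| = 7, so the area is 3.5.
Summing gcd(|Δx|,|Δy|) over the edges gives the boundary count: gcd(5,2) + gcd(4,3) + gcd(1,1) = 1+1+1 = 3.
By Pick's theorem A = I + B/2 − 1, so I = 3.5 − 3/2 + 1 = 3.

3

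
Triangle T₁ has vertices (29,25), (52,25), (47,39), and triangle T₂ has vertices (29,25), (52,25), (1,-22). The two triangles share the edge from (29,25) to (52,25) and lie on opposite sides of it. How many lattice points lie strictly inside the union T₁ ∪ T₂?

700

The union is the simple quadrilateral with vertices (29,25), (47,39), (52,25), (1,-22) in order.
The shoelace formula gives twice the area as |(29·39 − 47·25) + (47·25 − 52·39) + (52·(-22) − 1·25) + (1·25 − 29·(-22))| = 1403, so the area is 1403/2.
The number of boundary lattice points is Σ gcd(|Δx|,|Δy|) = gcd(18,14) + gcd(5,14) + gcd(51,47) + gcd(28,47) = 2+1+1+1 = 5.
By Pick's theorem I = A − B/2 + 1 = 1403/2 − 5/2 + 1 = 700.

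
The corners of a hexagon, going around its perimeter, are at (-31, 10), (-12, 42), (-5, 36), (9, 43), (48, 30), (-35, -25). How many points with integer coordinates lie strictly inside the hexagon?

2495

By the shoelace formula, twice the signed area is |[(-31)·42 − (-12)·10] + [(-12)·36 − (-5)·42] + [(-5)·43 − 9·36] + [9·30 − 48·43] + [48·(-25) − (-35)·30] + [(-35)·10 − (-31)·(-25)]| = 5012, so the area is 2506.
The number of boundary lattice points is Σ gcd(|Δx|,|Δy|) = gcd(19,32) + gcd(7,6) + gcd(14,7) + gcd(39,13) + gcd(83,55) + gcd(4,35) = 1+1+7+13+1+1 = 24.
Pick's theorem gives I = A − B/2 + 1 = 2506 − 24/2 + 1 = 2495.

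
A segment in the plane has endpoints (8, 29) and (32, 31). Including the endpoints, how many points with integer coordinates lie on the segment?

The number of lattice points on a segment between lattice points is gcd(|Δx|,|Δy|) + 1 = gcd(24,2) + 1 = 2 + 1 = 3.

3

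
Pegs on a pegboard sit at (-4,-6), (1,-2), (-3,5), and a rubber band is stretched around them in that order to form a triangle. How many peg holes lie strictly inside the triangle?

The shoelace formula gives twice the area as |((-4)·(-2) − 1·(-6)) + (1·5 − (-3)·(-2)) + ((-3)·(-6) − (-4)·5)| = 51, so the area is 25.5.
The number of boundary lattice points is Σ gcd(|Δx|,|Δy|) = gcd(5,4) + gcd(4,7) + gcd(1,11) = 1+1+1 = 3.
Pick's theorem gives I = A − B/2 + 1 = 25.5 − 3/2 + 1 = 25.

25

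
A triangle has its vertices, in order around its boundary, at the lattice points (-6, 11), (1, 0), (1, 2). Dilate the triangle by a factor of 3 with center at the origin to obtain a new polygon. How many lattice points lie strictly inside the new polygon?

By the shoelace formula, twice the signed area is |((-6)·0 − 1·11) + (1·2 − 1·0) + (1·11 − (-6)·2)| = 14, so the area is 7.
Summing gcd(|Δx|,|Δy|) over the edges gives the boundary count: gcd(7,11) + gcd(0,2) + gcd(7,9) = 1+2+1 = 4.
Scaling by 3 multiplies the area by 3² = 9 (so the new area is 63) and multiplies the boundary lattice-point count by 3, giving 12.
By Pick's theorem, the interior count of the dilated polygon is 63 − 12/2 + 1 = 58.

58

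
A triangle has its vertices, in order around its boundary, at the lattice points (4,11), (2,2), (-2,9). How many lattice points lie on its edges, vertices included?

Along each edge there are gcd(|Δx|,|Δy|)+1 lattice points, so counting each shared vertex once the boundary has gcd(2,9) + gcd(4,7) + gcd(6,2) = 1+1+2 = 4.

4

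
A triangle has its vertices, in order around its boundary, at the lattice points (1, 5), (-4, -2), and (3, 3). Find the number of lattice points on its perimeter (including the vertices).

4

The number of boundary lattice points is Σ gcd(|Δx|,|Δy|) = gcd(5,7) + gcd(7,5) + gcd(2,2) = 1+1+2 = 4.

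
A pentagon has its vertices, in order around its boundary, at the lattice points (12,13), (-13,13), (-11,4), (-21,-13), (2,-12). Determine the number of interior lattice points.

530

The shoelace formula gives twice the area as |(12·13 − (-13)·13) + ((-13)·4 − (-11)·13) + ((-11)·(-13) − (-21)·4) + ((-21)·(-12) − 2·(-13)) + (2·13 − 12·(-12))| = 1091, so the area is 1091/2.
Along each edge there are gcd(|Δx|,|Δy|)+1 lattice points, so counting each shared vertex once the boundary has gcd(25,0) + gcd(2,9) + gcd(10,17) + gcd(23,1) + gcd(10,25) = 25+1+1+1+5 = 33.
By Pick's theorem A = I + B/2 − 1, so I = 1091/2 − 33/2 + 1 = 530.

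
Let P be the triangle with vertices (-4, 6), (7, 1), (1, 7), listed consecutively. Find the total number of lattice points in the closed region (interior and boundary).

The shoelace formula gives twice the area as |((-4)·1 − 7·6) + (7·7 − 1·1) + (1·6 − (-4)·7)| = 36, so the area is 18.
Along each edge there are gcd(|Δx|,|Δy|)+1 lattice points, so counting each shared vertex once the boundary has gcd(11,5) + gcd(6,6) + gcd(5,1) = 1+6+1 = 8.
Pick's theorem gives I = A − B/2 + 1 = 18 − 8/2 + 1 = 15, so the closed region contains I + B = 15 + 8 = 23 lattice points.

23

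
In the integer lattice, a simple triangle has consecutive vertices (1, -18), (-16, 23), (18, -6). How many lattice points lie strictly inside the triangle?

Using the shoelace formula, 2A = |(1·23 − (-16)·(-18)) + ((-16)·(-6) − 18·23) + (18·(-18) − 1·(-6))| = 901, so the area is 901/2.
Along each edge there are gcd(|Δx|,|Δy|)+1 lattice points, so counting each shared vertex once the boundary has gcd(17,41) + gcd(34,29) + gcd(17,12) = 1+1+1 = 3.
Pick's theorem gives I = A − B/2 + 1 = 901/2 − 3/2 + 1 = 450.

450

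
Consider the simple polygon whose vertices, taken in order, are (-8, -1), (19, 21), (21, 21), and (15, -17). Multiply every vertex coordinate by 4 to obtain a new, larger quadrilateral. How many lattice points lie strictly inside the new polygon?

By the shoelace formula, twice the signed area is |((-8)·21 − 19·(-1)) + (19·21 − 21·21) + (21·(-17) − 15·21) + (15·(-1) − (-8)·(-17))| = 1014, so the area is 507.
Summing gcd(|Δx|,|Δy|) over the edges gives the boundary count: gcd(27,22) + gcd(2,0) + gcd(6,38) + gcd(23,16) = 1+2+2+1 = 6.
Scaling by 4 multiplies the area by 4² = 16 (so the new area is 8112) and multiplies the boundary lattice-point count by 4, giving 24.
By Pick's theorem, the interior count of the dilated polygon is 8112 − 24/2 + 1 = 8101.

8101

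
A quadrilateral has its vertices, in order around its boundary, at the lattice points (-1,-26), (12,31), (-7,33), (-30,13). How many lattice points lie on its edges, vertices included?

Along each edge there are gcd(|Δx|,|Δy|)+1 lattice points, so counting each shared vertex once the boundary has gcd(13,57) + gcd(19,2) + gcd(23,20) + gcd(29,39) = 1+1+1+1 = 4.

4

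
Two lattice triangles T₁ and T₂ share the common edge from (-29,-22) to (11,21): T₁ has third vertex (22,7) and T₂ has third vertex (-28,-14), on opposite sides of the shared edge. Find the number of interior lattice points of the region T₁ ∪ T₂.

654

The union is the simple quadrilateral with vertices (-29,-22), (22,7), (11,21), (-28,-14) in order.
Using the shoelace formula, 2A = |((-29)·7 − 22·(-22)) + (22·21 − 11·7) + (11·(-14) − (-28)·21) + ((-28)·(-22) − (-29)·(-14))| = 1310, so the area is 655.
Summing gcd(|Δx|,|Δy|) over the edges gives the boundary count: gcd(51,29) + gcd(11,14) + gcd(39,35) + gcd(1,8) = 1+1+1+1 = 4.
By Pick's theorem I = A − B/2 + 1 = 655 − 4/2 + 1 = 654.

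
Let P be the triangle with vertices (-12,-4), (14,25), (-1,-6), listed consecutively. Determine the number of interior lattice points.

Using the shoelace formula, 2A = |[(-12)·25 − 14·(-4)] + [14·(-6) − (-1)·25] + [(-1)·(-4) − (-12)·(-6)]| = 371, so the area is 371/2.
The number of boundary lattice points is Σ gcd(|Δx|,|Δy|) = gcd(26,29) + gcd(15,31) + gcd(11,2) = 1+1+1 = 3.
Pick's theorem gives I = A − B/2 + 1 = 371/2 − 3/2 + 1 = 185.

185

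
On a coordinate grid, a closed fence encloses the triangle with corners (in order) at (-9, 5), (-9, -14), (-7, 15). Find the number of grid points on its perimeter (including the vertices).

The number of boundary lattice points is Σ gcd(|Δx|,|Δy|) = gcd(0,19) + gcd(2,29) + gcd(2,10) = 19+1+2 = 22.

22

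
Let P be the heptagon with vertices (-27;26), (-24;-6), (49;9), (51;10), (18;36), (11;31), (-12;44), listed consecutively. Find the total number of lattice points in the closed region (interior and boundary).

The shoelace formula gives twice the area as |[(-27)·(-6) − (-24)·26] + [(-24)·9 − 49·(-6)] + [49·10 − 51·9] + [51·36 − 18·10] + [18·31 − 11·36] + [11·44 − (-12)·31] + [(-12)·26 − (-27)·44]| = 4445, so the area is 2222.5.
The number of boundary lattice points is Σ gcd(|Δx|,|Δy|) = gcd(3,32) + gcd(73,15) + gcd(2,1) + gcd(33,26) + gcd(7,5) + gcd(23,13) + gcd(15,18) = 1+1+1+1+1+1+3 = 9.
Pick's theorem gives I = A − B/2 + 1 = 2222.5 − 9/2 + 1 = 2219, so the closed region contains I + B = 2219 + 9 = 2228 lattice points.

2228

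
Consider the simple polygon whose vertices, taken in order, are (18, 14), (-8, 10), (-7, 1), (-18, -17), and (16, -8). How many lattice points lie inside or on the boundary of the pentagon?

Using the shoelace formula, 2A = |(18·10 − (-8)·14) + ((-8)·1 − (-7)·10) + ((-7)·(-17) − (-18)·1) + ((-18)·(-8) − 16·(-17)) + (16·14 − 18·(-8))| = 1275, so the area is 1275/2.
The number of boundary lattice points is Σ gcd(|Δx|,|Δy|) = gcd(26,4) + gcd(1,9) + gcd(11,18) + gcd(34,9) + gcd(2,22) = 2+1+1+1+2 = 7.
Pick's theorem gives I = A − B/2 + 1 = 1275/2 − 7/2 + 1 = 635, so the closed region contains I + B = 635 + 7 = 642 lattice points.

642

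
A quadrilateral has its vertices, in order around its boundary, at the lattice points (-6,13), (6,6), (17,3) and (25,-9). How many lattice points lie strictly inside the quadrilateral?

The shoelace formula gives twice the area as |((-6)·6 − 6·13) + (6·3 − 17·6) + (17·(-9) − 25·3) + (25·13 − (-6)·(-9))| = 155, so the area is 77.5.
The number of boundary lattice points is Σ gcd(|Δx|,|Δy|) = gcd(12,7) + gcd(11,3) + gcd(8,12) + gcd(31,22) = 1+1+4+1 = 7.
Pick's theorem gives I = A − B/2 + 1 = 77.5 − 7/2 + 1 = 75.

75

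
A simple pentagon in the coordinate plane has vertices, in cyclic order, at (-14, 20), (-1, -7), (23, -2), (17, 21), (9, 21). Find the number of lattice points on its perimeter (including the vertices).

Along each edge there are gcd(|Δx|,|Δy|)+1 lattice points, so counting each shared vertex once the boundary has gcd(13,27) + gcd(24,5) + gcd(6,23) + gcd(8,0) + gcd(23,1) = 1+1+1+8+1 = 12.

12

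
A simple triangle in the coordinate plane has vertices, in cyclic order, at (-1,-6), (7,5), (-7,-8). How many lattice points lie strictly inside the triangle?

24

The shoelace formula gives twice the area as |((-1)·5 − 7·(-6)) + (7·(-8) − (-7)·5) + ((-7)·(-6) − (-1)·(-8))| = 50, so the area is 25.
The number of boundary lattice points is Σ gcd(|Δx|,|Δy|) = gcd(8,11) + gcd(14,13) + gcd(6,2) = 1+1+2 = 4.
By Pick's theorem A = I + B/2 − 1, so I = 25 − 4/2 + 1 = 24.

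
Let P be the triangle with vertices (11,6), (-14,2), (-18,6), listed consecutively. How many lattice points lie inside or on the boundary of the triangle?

76

The shoelace formula gives twice the area as |[11·2 − (-14)·6] + [(-14)·6 − (-18)·2] + [(-18)·6 − 11·6]| = 116, so the area is 58.
Along each edge there are gcd(|Δx|,|Δy|)+1 lattice points, so counting each shared vertex once the boundary has gcd(25,4) + gcd(4,4) + gcd(29,0) = 1+4+29 = 34.
Pick's theorem gives I = A − B/2 + 1 = 58 − 34/2 + 1 = 42, so the closed region contains I + B = 42 + 34 = 76 lattice points.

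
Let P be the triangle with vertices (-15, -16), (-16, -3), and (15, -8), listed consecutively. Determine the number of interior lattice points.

198

The shoelace formula gives twice the area as |[(-15)·(-3) − (-16)·(-16)] + [(-16)·(-8) − 15·(-3)] + [15·(-16) − (-15)·(-8)]| = 398, so the area is 199.
Summing gcd(|Δx|,|Δy|) over the edges gives the boundary count: gcd(1,13) + gcd(31,5) + gcd(30,8) = 1+1+2 = 4.
By Pick's theorem A = I + B/2 − 1, so I = 199 − 4/2 + 1 = 198.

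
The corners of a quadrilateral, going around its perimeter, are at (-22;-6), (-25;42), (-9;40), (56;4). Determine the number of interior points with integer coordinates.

2107

Using the shoelace formula, 2A = |((-22)·42 − (-25)·(-6)) + ((-25)·40 − (-9)·42) + ((-9)·4 − 56·40) + (56·(-6) − (-22)·4)| = 4220, so the area is 2110.
Summing gcd(|Δx|,|Δy|) over the edges gives the boundary count: gcd(3,48) + gcd(16,2) + gcd(65,36) + gcd(78,10) = 3+2+1+2 = 8.
Pick's theorem gives I = A − B/2 + 1 = 2110 − 8/2 + 1 = 2107.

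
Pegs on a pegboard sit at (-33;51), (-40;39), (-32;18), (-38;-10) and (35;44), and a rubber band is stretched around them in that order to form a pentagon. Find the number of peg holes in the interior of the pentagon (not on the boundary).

2098

By the shoelace formula, twice the signed area is |[(-33)·39 − (-40)·51] + [(-40)·18 − (-32)·39] + [(-32)·(-10) − (-38)·18] + [(-38)·44 − 35·(-10)] + [35·51 − (-33)·44]| = 4200, so the area is 2100.
Along each edge there are gcd(|Δx|,|Δy|)+1 lattice points, so counting each shared vertex once the boundary has gcd(7,12) + gcd(8,21) + gcd(6,28) + gcd(73,54) + gcd(68,7) = 1+1+2+1+1 = 6.
Pick's theorem gives I = A − B/2 + 1 = 2100 − 6/2 + 1 = 2098.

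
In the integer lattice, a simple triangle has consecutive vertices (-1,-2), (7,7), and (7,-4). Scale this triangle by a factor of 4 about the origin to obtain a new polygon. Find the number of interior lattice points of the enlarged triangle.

677

By the shoelace formula, twice the signed area is |[(-1)·7 − 7·(-2)] + [7·(-4) − 7·7] + [7·(-2) − (-1)·(-4)]| = 88, so the area is 44.
Summing gcd(|Δx|,|Δy|) over the edges gives the boundary count: gcd(8,9) + gcd(0,11) + gcd(8,2) = 1+11+2 = 14.
Scaling by 4 multiplies the area by 4² = 16 (so the new area is 704) and multiplies the boundary lattice-point count by 4, giving 56.
By Pick's theorem, the interior count of the dilated polygon is 704 − 56/2 + 1 = 677.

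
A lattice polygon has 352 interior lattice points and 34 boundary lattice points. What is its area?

Pick's theorem states A = I + B/2 − 1, so A = 352 + 34/2 − 1 = 368.

368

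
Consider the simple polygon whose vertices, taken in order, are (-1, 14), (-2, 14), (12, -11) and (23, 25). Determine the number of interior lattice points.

Using the shoelace formula, 2A = |((-1)·14 − (-2)·14) + ((-2)·(-11) − 12·14) + (12·25 − 23·(-11)) + (23·14 − (-1)·25)| = 768, so the area is 384.
Along each edge there are gcd(|Δx|,|Δy|)+1 lattice points, so counting each shared vertex once the boundary has gcd(1,0) + gcd(14,25) + gcd(11,36) + gcd(24,11) = 1+1+1+1 = 4.
Pick's theorem gives I = A − B/2 + 1 = 384 − 4/2 + 1 = 383.

383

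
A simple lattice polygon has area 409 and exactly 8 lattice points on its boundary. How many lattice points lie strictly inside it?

Pick's theorem A = I + B/2 − 1 rearranges to I = A − B/2 + 1 = 409 − 8/2 + 1 = 406.

406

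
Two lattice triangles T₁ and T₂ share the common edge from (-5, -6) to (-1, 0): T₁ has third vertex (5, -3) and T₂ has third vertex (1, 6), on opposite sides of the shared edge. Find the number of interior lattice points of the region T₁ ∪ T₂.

25

The union is the simple quadrilateral with vertices (-5, -6), (5, -3), (-1, 0), (1, 6) in order.
The shoelace formula gives twice the area as |[(-5)·(-3) − 5·(-6)] + [5·0 − (-1)·(-3)] + [(-1)·6 − 1·0] + [1·(-6) − (-5)·6]| = 60, so the area is 30.
Summing gcd(|Δx|,|Δy|) over the edges gives the boundary count: gcd(10,3) + gcd(6,3) + gcd(2,6) + gcd(6,12) = 1+3+2+6 = 12.
By Pick's theorem I = A − B/2 + 1 = 30 − 12/2 + 1 = 25.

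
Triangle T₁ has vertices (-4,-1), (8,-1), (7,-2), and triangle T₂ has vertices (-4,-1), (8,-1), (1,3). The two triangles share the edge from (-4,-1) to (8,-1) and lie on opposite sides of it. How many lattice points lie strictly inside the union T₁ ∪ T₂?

The union is the simple quadrilateral with vertices (-4,-1), (7,-2), (8,-1), (1,3) in order.
Using the shoelace formula, 2A = |((-4)·(-2) − 7·(-1)) + (7·(-1) − 8·(-2)) + (8·3 − 1·(-1)) + (1·(-1) − (-4)·3)| = 60, so the area is 30.
The number of boundary lattice points is Σ gcd(|Δx|,|Δy|) = gcd(11,1) + gcd(1,1) + gcd(7,4) + gcd(5,4) = 1+1+1+1 = 4.
By Pick's theorem I = A − B/2 + 1 = 30 − 4/2 + 1 = 29.

29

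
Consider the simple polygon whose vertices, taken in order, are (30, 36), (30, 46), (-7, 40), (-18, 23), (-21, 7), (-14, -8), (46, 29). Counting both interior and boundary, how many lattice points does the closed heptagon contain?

By the shoelace formula, twice the signed area is |[30·46 − 30·36] + [30·40 − (-7)·46] + [(-7)·23 − (-18)·40] + [(-18)·7 − (-21)·23] + [(-21)·(-8) − (-14)·7] + [(-14)·29 − 46·(-8)] + [46·36 − 30·29]| = 3752, so the area is 1876.
Along each edge there are gcd(|Δx|,|Δy|)+1 lattice points, so counting each shared vertex once the boundary has gcd(0,10) + gcd(37,6) + gcd(11,17) + gcd(3,16) + gcd(7,15) + gcd(60,37) + gcd(16,7) = 10+1+1+1+1+1+1 = 16.
Pick's theorem gives I = A − B/2 + 1 = 1876 − 16/2 + 1 = 1869, so the closed region contains I + B = 1869 + 16 = 1885 lattice points.

1885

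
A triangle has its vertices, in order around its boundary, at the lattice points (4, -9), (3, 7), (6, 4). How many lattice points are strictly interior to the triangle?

The shoelace formula gives twice the area as |(4·7 − 3·(-9)) + (3·4 − 6·7) + (6·(-9) − 4·4)| = 45, so the area is 45/2.
The number of boundary lattice points is Σ gcd(|Δx|,|Δy|) = gcd(1,16) + gcd(3,3) + gcd(2,13) = 1+3+1 = 5.
Pick's theorem gives I = A − B/2 + 1 = 45/2 − 5/2 + 1 = 21.

21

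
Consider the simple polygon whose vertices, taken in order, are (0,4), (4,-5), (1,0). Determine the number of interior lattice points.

3

Using the shoelace formula, 2A = |(0·(-5) − 4·4) + (4·0 − 1·(-5)) + (1·4 − 0·0)| = 7, so the area is 7/2.
Along each edge there are gcd(|Δx|,|Δy|)+1 lattice points, so counting each shared vertex once the boundary has gcd(4,9) + gcd(3,5) + gcd(1,4) = 1+1+1 = 3.
Pick's theorem gives I = A − B/2 + 1 = 7/2 − 3/2 + 1 = 3.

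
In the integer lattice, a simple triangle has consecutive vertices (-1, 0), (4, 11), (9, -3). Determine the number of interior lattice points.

By the shoelace formula, twice the signed area is |((-1)·11 − 4·0) + (4·(-3) − 9·11) + (9·0 − (-1)·(-3))| = 125, so the area is 125/2.
Summing gcd(|Δx|,|Δy|) over the edges gives the boundary count: gcd(5,11) + gcd(5,14) + gcd(10,3) = 1+1+1 = 3.
By Pick's theorem A = I + B/2 − 1, so I = 125/2 − 3/2 + 1 = 62.

62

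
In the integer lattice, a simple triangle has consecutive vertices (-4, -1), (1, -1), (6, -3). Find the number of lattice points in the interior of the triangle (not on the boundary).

Using the shoelace formula, 2A = |[(-4)·(-1) − 1·(-1)] + [1·(-3) − 6·(-1)] + [6·(-1) − (-4)·(-3)]| = 10, so the area is 5.
Along each edge there are gcd(|Δx|,|Δy|)+1 lattice points, so counting each shared vertex once the boundary has gcd(5,0) + gcd(5,2) + gcd(10,2) = 5+1+2 = 8.
By Pick's theorem A = I + B/2 − 1, so I = 5 − 8/2 + 1 = 2.

2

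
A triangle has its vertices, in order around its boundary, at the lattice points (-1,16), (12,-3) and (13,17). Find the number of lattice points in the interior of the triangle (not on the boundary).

139

By the shoelace formula, twice the signed area is |((-1)·(-3) − 12·16) + (12·17 − 13·(-3)) + (13·16 − (-1)·17)| = 279, so the area is 279/2.
Summing gcd(|Δx|,|Δy|) over the edges gives the boundary count: gcd(13,19) + gcd(1,20) + gcd(14,1) = 1+1+1 = 3.
Pick's theorem gives I = A − B/2 + 1 = 279/2 − 3/2 + 1 = 139.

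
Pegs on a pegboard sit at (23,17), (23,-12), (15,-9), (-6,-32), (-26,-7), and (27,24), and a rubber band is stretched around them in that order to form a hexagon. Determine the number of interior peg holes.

1255

Using the shoelace formula, 2A = |[23·(-12) − 23·17] + [23·(-9) − 15·(-12)] + [15·(-32) − (-6)·(-9)] + [(-6)·(-7) − (-26)·(-32)] + [(-26)·24 − 27·(-7)] + [27·17 − 23·24]| = 2546, so the area is 1273.
Summing gcd(|Δx|,|Δy|) over the edges gives the boundary count: gcd(0,29) + gcd(8,3) + gcd(21,23) + gcd(20,25) + gcd(53,31) + gcd(4,7) = 29+1+1+5+1+1 = 38.
By Pick's theorem A = I + B/2 − 1, so I = 1273 − 38/2 + 1 = 1255.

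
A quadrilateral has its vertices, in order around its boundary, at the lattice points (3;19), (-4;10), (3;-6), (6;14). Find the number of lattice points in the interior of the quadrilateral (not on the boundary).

124

By the shoelace formula, twice the signed area is |(3·10 − (-4)·19) + ((-4)·(-6) − 3·10) + (3·14 − 6·(-6)) + (6·19 − 3·14)| = 250, so the area is 125.
The number of boundary lattice points is Σ gcd(|Δx|,|Δy|) = gcd(7,9) + gcd(7,16) + gcd(3,20) + gcd(3,5) = 1+1+1+1 = 4.
By Pick's theorem A = I + B/2 − 1, so I = 125 − 4/2 + 1 = 124.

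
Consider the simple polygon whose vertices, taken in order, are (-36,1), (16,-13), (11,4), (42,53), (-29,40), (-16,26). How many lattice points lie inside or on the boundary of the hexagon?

Using the shoelace formula, 2A = |((-36)·(-13) − 16·1) + (16·4 − 11·(-13)) + (11·53 − 42·4) + (42·40 − (-29)·53) + ((-29)·26 − (-16)·40) + ((-16)·1 − (-36)·26)| = 5097, so the area is 5097/2.
Summing gcd(|Δx|,|Δy|) over the edges gives the boundary count: gcd(52,14) + gcd(5,17) + gcd(31,49) + gcd(71,13) + gcd(13,14) + gcd(20,25) = 2+1+1+1+1+5 = 11.
Pick's theorem gives I = A − B/2 + 1 = 5097/2 − 11/2 + 1 = 2544, so the closed region contains I + B = 2544 + 11 = 2555 lattice points.

2555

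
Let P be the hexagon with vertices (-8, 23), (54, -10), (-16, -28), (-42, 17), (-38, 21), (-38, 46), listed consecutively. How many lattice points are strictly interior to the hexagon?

Using the shoelace formula, 2A = |[(-8)·(-10) − 54·23] + [54·(-28) − (-16)·(-10)] + [(-16)·17 − (-42)·(-28)] + [(-42)·21 − (-38)·17] + [(-38)·46 − (-38)·21] + [(-38)·23 − (-8)·46]| = 5974, so the area is 2987.
The number of boundary lattice points is Σ gcd(|Δx|,|Δy|) = gcd(62,33) + gcd(70,18) + gcd(26,45) + gcd(4,4) + gcd(0,25) + gcd(30,23) = 1+2+1+4+25+1 = 34.
Pick's theorem gives I = A − B/2 + 1 = 2987 − 34/2 + 1 = 2971.

2971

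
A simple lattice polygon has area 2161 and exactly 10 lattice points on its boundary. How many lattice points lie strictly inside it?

From Pick's theorem, I = A − B/2 + 1 = 2161 − 10/2 + 1 = 2157.

2157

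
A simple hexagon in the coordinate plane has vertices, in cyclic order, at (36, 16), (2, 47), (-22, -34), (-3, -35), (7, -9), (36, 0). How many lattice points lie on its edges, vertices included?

Along each edge there are gcd(|Δx|,|Δy|)+1 lattice points, so counting each shared vertex once the boundary has gcd(34,31) + gcd(24,81) + gcd(19,1) + gcd(10,26) + gcd(29,9) + gcd(0,16) = 1+3+1+2+1+16 = 24.

24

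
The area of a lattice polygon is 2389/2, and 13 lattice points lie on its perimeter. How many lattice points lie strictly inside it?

1189

Pick's theorem A = I + B/2 − 1 rearranges to I = A − B/2 + 1 = 2389/2 − 13/2 + 1 = 1189.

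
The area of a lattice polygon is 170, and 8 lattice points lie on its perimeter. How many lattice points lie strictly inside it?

167

From Pick's theorem, I = A − B/2 + 1 = 170 − 8/2 + 1 = 167.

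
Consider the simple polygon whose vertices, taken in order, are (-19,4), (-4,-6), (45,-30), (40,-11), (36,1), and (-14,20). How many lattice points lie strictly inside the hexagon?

1354

Using the shoelace formula, 2A = |[(-19)·(-6) − (-4)·4] + [(-4)·(-30) − 45·(-6)] + [45·(-11) − 40·(-30)] + [40·1 − 36·(-11)] + [36·20 − (-14)·1] + [(-14)·4 − (-19)·20]| = 2719, so the area is 2719/2.
The number of boundary lattice points is Σ gcd(|Δx|,|Δy|) = gcd(15,10) + gcd(49,24) + gcd(5,19) + gcd(4,12) + gcd(50,19) + gcd(5,16) = 5+1+1+4+1+1 = 13.
Pick's theorem gives I = A − B/2 + 1 = 2719/2 − 13/2 + 1 = 1354.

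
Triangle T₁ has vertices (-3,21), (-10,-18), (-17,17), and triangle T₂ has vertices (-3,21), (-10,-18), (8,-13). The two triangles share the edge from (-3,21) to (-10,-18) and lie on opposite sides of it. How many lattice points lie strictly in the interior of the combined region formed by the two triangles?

The union is the simple quadrilateral with vertices (-3,21), (-17,17), (-10,-18), (8,-13) in order.
By the shoelace formula, twice the signed area is |((-3)·17 − (-17)·21) + ((-17)·(-18) − (-10)·17) + ((-10)·(-13) − 8·(-18)) + (8·21 − (-3)·(-13))| = 1185, so the area is 592.5.
The number of boundary lattice points is Σ gcd(|Δx|,|Δy|) = gcd(14,4) + gcd(7,35) + gcd(18,5) + gcd(11,34) = 2+7+1+1 = 11.
By Pick's theorem I = A − B/2 + 1 = 592.5 − 11/2 + 1 = 588.

588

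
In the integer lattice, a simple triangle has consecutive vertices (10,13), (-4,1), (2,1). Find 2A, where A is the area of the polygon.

72

The shoelace formula gives twice the area as |(10·1 − (-4)·13) + ((-4)·1 − 2·1) + (2·13 − 10·1)| = 72, so the area is 36.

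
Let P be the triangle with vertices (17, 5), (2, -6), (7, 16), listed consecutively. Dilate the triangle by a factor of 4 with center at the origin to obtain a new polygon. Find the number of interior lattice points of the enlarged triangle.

2195

Using the shoelace formula, 2A = |(17·(-6) − 2·5) + (2·16 − 7·(-6)) + (7·5 − 17·16)| = 275, so the area is 275/2.
Along each edge there are gcd(|Δx|,|Δy|)+1 lattice points, so counting each shared vertex once the boundary has gcd(15,11) + gcd(5,22) + gcd(10,11) = 1+1+1 = 3.
Scaling by 4 multiplies the area by 4² = 16 (so the new area is 2200) and multiplies the boundary lattice-point count by 4, giving 12.
By Pick's theorem, the interior count of the dilated polygon is 2200 − 12/2 + 1 = 2195.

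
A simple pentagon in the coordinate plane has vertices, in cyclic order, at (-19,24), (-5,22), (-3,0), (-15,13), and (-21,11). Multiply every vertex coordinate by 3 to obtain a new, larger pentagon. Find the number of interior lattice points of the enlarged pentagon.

By the shoelace formula, twice the signed area is |((-19)·22 − (-5)·24) + ((-5)·0 − (-3)·22) + ((-3)·13 − (-15)·0) + ((-15)·11 − (-21)·13) + ((-21)·24 − (-19)·11)| = 458, so the area is 229.
Summing gcd(|Δx|,|Δy|) over the edges gives the boundary count: gcd(14,2) + gcd(2,22) + gcd(12,13) + gcd(6,2) + gcd(2,13) = 2+2+1+2+1 = 8.
Scaling by 3 multiplies the area by 3² = 9 (so the new area is 2061) and multiplies the boundary lattice-point count by 3, giving 24.
By Pick's theorem, the interior count of the dilated polygon is 2061 − 24/2 + 1 = 2050.

2050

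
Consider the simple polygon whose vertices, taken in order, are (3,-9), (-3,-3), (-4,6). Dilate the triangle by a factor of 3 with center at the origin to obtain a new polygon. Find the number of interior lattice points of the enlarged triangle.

By the shoelace formula, twice the signed area is |(3·(-3) − (-3)·(-9)) + ((-3)·6 − (-4)·(-3)) + ((-4)·(-9) − 3·6)| = 48, so the area is 24.
The number of boundary lattice points is Σ gcd(|Δx|,|Δy|) = gcd(6,6) + gcd(1,9) + gcd(7,15) = 6+1+1 = 8.
Scaling by 3 multiplies the area by 3² = 9 (so the new area is 216) and multiplies the boundary lattice-point count by 3, giving 24.
By Pick's theorem, the interior count of the dilated polygon is 216 − 24/2 + 1 = 205.

205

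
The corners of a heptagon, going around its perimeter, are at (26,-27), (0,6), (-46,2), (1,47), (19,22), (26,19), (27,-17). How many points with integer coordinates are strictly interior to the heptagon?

2025

The shoelace formula gives twice the area as |(26·6 − 0·(-27)) + (0·2 − (-46)·6) + ((-46)·47 − 1·2) + (1·22 − 19·47) + (19·19 − 26·22) + (26·(-17) − 27·19) + (27·(-27) − 26·(-17))| = 4056, so the area is 2028.
The number of boundary lattice points is Σ gcd(|Δx|,|Δy|) = gcd(26,33) + gcd(46,4) + gcd(47,45) + gcd(18,25) + gcd(7,3) + gcd(1,36) + gcd(1,10) = 1+2+1+1+1+1+1 = 8.
Pick's theorem gives I = A − B/2 + 1 = 2028 − 8/2 + 1 = 2025.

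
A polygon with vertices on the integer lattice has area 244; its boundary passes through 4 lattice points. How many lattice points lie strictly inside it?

Pick's theorem A = I + B/2 − 1 rearranges to I = A − B/2 + 1 = 244 − 4/2 + 1 = 243.

243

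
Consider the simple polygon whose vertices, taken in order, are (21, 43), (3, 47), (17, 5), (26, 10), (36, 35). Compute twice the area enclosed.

1477

By the shoelace formula, twice the signed area is |(21·47 − 3·43) + (3·5 − 17·47) + (17·10 − 26·5) + (26·35 − 36·10) + (36·43 − 21·35)| = 1477, so the area is 738.5.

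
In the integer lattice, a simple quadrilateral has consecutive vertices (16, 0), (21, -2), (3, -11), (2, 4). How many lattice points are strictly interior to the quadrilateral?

The shoelace formula gives twice the area as |[16·(-2) − 21·0] + [21·(-11) − 3·(-2)] + [3·4 − 2·(-11)] + [2·0 − 16·4]| = 287, so the area is 143.5.
Along each edge there are gcd(|Δx|,|Δy|)+1 lattice points, so counting each shared vertex once the boundary has gcd(5,2) + gcd(18,9) + gcd(1,15) + gcd(14,4) = 1+9+1+2 = 13.
Pick's theorem gives I = A − B/2 + 1 = 143.5 − 13/2 + 1 = 138.

138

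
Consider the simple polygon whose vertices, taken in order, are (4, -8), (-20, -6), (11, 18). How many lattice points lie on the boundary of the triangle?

4

Summing gcd(|Δx|,|Δy|) over the edges gives the boundary count: gcd(24,2) + gcd(31,24) + gcd(7,26) = 2+1+1 = 4.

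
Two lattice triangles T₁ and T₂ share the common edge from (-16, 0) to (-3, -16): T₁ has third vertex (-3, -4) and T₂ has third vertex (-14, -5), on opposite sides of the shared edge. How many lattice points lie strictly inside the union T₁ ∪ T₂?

The union is the simple quadrilateral with vertices (-16, 0), (-3, -4), (-3, -16), (-14, -5) in order.
By the shoelace formula, twice the signed area is |[(-16)·(-4) − (-3)·0] + [(-3)·(-16) − (-3)·(-4)] + [(-3)·(-5) − (-14)·(-16)] + [(-14)·0 − (-16)·(-5)]| = 189, so the area is 94.5.
The number of boundary lattice points is Σ gcd(|Δx|,|Δy|) = gcd(13,4) + gcd(0,12) + gcd(11,11) + gcd(2,5) = 1+12+11+1 = 25.
By Pick's theorem I = A − B/2 + 1 = 94.5 − 25/2 + 1 = 83.

83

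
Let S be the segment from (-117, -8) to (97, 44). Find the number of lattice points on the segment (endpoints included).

3

The number of lattice points on a segment between lattice points is gcd(|Δx|,|Δy|) + 1 = gcd(214,52) + 1 = 2 + 1 = 3.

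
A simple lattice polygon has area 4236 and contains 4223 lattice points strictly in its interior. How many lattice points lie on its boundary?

28

Pick's theorem gives A = I + B/2 − 1, so B = 2(A − I + 1) = 2(4236 − 4223 + 1) = 28.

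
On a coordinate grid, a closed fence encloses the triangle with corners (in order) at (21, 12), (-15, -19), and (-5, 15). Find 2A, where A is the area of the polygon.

914

The shoelace formula gives twice the area as |(21·(-19) − (-15)·12) + ((-15)·15 − (-5)·(-19)) + ((-5)·12 − 21·15)| = 914, so the area is 457.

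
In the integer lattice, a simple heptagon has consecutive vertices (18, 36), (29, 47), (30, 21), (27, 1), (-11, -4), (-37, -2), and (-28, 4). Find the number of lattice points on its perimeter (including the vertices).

21

Along each edge there are gcd(|Δx|,|Δy|)+1 lattice points, so counting each shared vertex once the boundary has gcd(11,11) + gcd(1,26) + gcd(3,20) + gcd(38,5) + gcd(26,2) + gcd(9,6) + gcd(46,32) = 11+1+1+1+2+3+2 = 21.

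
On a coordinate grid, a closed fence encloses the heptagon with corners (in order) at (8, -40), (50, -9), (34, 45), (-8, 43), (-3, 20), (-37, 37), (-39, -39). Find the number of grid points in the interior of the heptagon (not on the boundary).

The shoelace formula gives twice the area as |(8·(-9) − 50·(-40)) + (50·45 − 34·(-9)) + (34·43 − (-8)·45) + ((-8)·20 − (-3)·43) + ((-3)·37 − (-37)·20) + ((-37)·(-39) − (-39)·37) + ((-39)·(-40) − 8·(-39))| = 11662, so the area is 5831.
Along each edge there are gcd(|Δx|,|Δy|)+1 lattice points, so counting each shared vertex once the boundary has gcd(42,31) + gcd(16,54) + gcd(42,2) + gcd(5,23) + gcd(34,17) + gcd(2,76) + gcd(47,1) = 1+2+2+1+17+2+1 = 26.
Pick's theorem gives I = A − B/2 + 1 = 5831 − 26/2 + 1 = 5819.

5819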